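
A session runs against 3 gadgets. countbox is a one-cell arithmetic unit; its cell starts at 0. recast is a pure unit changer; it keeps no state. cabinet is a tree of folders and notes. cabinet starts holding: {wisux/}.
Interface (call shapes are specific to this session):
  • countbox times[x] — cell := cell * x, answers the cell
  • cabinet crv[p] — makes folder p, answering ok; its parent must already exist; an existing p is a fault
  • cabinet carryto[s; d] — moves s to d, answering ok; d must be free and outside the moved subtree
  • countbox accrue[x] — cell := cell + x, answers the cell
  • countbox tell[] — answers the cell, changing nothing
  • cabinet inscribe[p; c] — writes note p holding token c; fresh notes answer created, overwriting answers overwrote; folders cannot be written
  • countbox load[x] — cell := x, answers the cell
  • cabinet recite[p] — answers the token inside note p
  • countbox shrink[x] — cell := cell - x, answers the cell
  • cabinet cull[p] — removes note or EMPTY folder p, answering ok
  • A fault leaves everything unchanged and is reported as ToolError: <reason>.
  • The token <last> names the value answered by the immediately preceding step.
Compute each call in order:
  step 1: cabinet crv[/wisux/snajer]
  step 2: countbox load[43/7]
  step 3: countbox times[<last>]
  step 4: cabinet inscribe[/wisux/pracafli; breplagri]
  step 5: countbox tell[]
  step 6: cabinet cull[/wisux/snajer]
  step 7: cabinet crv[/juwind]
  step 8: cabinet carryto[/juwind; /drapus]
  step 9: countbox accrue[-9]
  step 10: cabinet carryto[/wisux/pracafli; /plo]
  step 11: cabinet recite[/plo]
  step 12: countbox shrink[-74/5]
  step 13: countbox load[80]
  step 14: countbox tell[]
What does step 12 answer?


Answer: 10666/245

Derivation:
Using cabinet crv on p=/wisux/snajer, → ok.
I call countbox load on x=43/7, yielding 43/7.
Using countbox times on x=<last>, — result: 1849/49.
I invoke cabinet inscribe on p=/wisux/pracafli, c=breplagri, which returns created.
Using countbox tell(), yielding 1849/49.
I run cabinet cull on p=/wisux/snajer, giving ok.
Calling cabinet crv on p=/juwind, → ok.
I run cabinet carryto on s=/juwind, d=/drapus, and observe ok.
I invoke countbox accrue on x=-9, → 1408/49.
Calling cabinet carryto on s=/wisux/pracafli, d=/plo: ok.
I use cabinet recite on p=/plo, — result: breplagri.
I run countbox shrink on x=-74/5, and see 10666/245.
I use countbox load on x=80: 80.
Using countbox tell, → 80.


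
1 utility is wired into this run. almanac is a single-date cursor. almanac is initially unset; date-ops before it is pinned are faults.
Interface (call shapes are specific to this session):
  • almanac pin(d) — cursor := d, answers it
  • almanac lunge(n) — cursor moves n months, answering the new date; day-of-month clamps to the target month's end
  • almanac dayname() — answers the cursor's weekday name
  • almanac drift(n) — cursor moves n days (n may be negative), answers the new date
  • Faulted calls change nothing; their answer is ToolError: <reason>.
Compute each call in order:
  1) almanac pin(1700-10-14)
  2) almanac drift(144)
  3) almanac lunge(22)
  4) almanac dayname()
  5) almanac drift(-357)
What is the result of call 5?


! almanac pin(d=1700-10-14) == 1700-10-14
! almanac drift(n=144) == 1701-03-07
! almanac lunge(n=22) == 1703-01-07
! almanac dayname() == Sunday
! almanac drift(n=-357) == 1702-01-15

Answer: 1702-01-15


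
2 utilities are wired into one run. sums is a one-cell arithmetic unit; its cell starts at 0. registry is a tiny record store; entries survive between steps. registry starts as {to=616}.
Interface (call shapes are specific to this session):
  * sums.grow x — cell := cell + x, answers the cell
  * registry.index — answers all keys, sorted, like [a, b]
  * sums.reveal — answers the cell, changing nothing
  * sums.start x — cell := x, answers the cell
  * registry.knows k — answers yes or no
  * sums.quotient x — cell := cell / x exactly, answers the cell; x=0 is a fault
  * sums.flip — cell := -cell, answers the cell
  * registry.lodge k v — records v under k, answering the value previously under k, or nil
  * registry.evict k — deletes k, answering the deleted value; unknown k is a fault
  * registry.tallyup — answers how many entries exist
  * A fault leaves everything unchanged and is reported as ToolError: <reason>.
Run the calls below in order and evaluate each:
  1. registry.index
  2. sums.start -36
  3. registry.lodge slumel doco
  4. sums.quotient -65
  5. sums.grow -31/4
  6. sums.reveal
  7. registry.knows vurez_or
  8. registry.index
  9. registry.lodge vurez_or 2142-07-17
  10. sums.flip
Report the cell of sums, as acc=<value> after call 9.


-> index()
<- [to]
-> start(x→-36)
<- -36
-> lodge(k→slumel, v→doco)
<- nil
-> quotient(x→-65)
<- 36/65
-> grow(x→-31/4)
<- -1871/260
-> reveal()
<- -1871/260
-> knows(k→vurez_or)
<- no
-> index()
<- [slumel, to]
-> lodge(k→vurez_or, v→2142-07-17)
<- nil
-> flip()
<- 1871/260

Answer: acc=-1871/260


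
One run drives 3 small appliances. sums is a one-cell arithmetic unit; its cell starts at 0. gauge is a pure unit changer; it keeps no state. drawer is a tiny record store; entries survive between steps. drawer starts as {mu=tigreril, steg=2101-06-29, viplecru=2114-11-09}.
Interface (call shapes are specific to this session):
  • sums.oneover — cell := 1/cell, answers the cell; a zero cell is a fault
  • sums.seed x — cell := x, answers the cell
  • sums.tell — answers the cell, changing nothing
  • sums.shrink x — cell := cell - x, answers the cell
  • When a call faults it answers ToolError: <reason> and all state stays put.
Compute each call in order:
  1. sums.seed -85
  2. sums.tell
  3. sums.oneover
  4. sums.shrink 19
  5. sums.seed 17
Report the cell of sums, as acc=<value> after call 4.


Answer: acc=-1616/85

Derivation:
> sums.seed -85
:: -85
> sums.tell
:: -85
> sums.oneover
:: -1/85
> sums.shrink 19
:: -1616/85
> sums.seed 17
:: 17


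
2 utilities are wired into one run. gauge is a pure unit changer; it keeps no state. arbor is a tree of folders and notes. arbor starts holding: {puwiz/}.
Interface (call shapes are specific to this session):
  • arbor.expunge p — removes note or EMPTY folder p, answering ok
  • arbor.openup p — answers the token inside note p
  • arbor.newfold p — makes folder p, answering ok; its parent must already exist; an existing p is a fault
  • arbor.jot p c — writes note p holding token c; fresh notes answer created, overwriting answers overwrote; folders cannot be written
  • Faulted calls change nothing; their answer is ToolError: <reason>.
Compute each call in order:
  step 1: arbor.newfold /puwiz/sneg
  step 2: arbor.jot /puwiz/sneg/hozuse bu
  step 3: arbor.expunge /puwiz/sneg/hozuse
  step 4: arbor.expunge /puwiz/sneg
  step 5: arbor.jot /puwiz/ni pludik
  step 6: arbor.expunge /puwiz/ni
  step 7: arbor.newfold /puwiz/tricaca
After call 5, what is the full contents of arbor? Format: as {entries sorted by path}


-> newfold(p→/puwiz/sneg)
<- ok
-> jot(p→/puwiz/sneg/hozuse, c→bu)
<- created
-> expunge(p→/puwiz/sneg/hozuse)
<- ok
-> expunge(p→/puwiz/sneg)
<- ok
-> jot(p→/puwiz/ni, c→pludik)
<- created
-> expunge(p→/puwiz/ni)
<- ok
-> newfold(p→/puwiz/tricaca)
<- ok

Answer: {puwiz/, puwiz/ni=pludik}


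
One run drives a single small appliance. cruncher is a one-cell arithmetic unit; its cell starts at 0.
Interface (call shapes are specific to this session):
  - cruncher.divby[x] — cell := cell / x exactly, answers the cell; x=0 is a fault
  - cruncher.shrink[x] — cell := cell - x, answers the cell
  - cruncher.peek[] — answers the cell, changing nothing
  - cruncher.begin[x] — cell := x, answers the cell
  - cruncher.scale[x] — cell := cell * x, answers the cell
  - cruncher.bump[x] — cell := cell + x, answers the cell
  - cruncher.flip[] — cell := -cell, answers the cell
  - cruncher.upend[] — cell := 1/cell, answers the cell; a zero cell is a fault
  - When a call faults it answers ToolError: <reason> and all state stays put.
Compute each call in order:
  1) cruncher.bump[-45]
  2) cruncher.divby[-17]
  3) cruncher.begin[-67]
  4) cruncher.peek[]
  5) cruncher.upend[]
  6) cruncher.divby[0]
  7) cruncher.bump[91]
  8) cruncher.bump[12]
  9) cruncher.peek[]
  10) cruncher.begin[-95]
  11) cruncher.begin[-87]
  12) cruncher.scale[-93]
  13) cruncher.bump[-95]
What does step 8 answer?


==> bump(x→-45)
<== -45
==> divby(x→-17)
<== 45/17
==> begin(x→-67)
<== -67
==> peek()
<== -67
==> upend()
<== -1/67
==> divby(x→0)
<== ToolError: division by zero
==> bump(x→91)
<== 6096/67
==> bump(x→12)
<== 6900/67
==> peek()
<== 6900/67
==> begin(x→-95)
<== -95
==> begin(x→-87)
<== -87
==> scale(x→-93)
<== 8091
==> bump(x→-95)
<== 7996

Answer: 6900/67


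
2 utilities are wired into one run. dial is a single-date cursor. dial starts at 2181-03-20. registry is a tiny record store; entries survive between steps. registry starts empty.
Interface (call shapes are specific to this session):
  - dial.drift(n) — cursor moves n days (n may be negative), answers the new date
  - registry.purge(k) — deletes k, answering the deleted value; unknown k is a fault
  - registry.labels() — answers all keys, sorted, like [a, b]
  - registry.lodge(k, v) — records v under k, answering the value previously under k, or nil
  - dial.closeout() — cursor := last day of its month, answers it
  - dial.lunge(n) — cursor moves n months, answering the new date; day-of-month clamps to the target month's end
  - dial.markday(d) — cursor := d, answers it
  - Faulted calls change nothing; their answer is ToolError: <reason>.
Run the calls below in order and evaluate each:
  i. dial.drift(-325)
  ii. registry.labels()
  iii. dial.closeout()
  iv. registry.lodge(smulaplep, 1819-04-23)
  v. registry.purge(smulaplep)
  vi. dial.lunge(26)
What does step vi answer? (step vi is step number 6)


Answer: 2182-06-30

Derivation:
>> dial.drift(n='-325')
<< 2180-04-29
>> registry.labels()
<< []
>> dial.closeout()
<< 2180-04-30
>> registry.lodge(k='smulaplep', v='1819-04-23')
<< nil
>> registry.purge(k='smulaplep')
<< 1819-04-23
>> dial.lunge(n='26')
<< 2182-06-30


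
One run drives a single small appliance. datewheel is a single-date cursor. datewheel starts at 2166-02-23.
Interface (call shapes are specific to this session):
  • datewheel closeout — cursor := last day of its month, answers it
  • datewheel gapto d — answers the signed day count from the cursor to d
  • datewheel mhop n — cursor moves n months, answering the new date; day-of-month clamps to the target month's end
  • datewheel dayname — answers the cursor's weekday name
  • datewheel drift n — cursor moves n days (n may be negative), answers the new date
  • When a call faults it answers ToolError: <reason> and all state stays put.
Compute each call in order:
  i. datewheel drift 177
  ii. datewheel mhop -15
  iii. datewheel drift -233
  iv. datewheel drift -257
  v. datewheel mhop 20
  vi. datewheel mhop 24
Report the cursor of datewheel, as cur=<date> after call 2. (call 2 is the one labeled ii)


==> datewheel drift(177)
<== 2166-08-19
==> datewheel mhop(-15)
<== 2165-05-19
==> datewheel drift(-233)
<== 2164-09-28
==> datewheel drift(-257)
<== 2164-01-15
==> datewheel mhop(20)
<== 2165-09-15
==> datewheel mhop(24)
<== 2167-09-15

Answer: cur=2165-05-19


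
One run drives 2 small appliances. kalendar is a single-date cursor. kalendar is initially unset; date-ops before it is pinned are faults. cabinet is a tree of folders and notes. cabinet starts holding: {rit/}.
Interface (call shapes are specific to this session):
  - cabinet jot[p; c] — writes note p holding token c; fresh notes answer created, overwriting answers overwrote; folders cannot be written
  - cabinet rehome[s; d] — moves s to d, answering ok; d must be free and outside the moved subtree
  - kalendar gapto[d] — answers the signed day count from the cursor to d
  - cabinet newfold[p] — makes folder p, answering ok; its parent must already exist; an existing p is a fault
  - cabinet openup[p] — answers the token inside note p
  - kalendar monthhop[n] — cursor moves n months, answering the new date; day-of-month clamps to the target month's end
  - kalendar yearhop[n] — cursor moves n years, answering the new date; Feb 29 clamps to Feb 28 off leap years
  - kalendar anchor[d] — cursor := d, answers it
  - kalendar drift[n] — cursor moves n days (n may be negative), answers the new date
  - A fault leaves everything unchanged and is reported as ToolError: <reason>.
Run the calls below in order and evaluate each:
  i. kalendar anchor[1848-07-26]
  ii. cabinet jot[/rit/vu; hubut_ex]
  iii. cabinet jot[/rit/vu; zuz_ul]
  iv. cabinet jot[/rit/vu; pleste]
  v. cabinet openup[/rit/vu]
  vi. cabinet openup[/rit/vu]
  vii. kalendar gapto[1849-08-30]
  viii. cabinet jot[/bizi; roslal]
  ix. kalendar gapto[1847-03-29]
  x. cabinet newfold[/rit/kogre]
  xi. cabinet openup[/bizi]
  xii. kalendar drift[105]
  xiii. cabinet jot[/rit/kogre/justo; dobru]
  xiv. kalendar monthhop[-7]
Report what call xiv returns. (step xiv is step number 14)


! 1. kalendar anchor(d: 1848-07-26) == 1848-07-26
! 2. cabinet jot(p: /rit/vu, c: hubut_ex) == created
! 3. cabinet jot(p: /rit/vu, c: zuz_ul) == overwrote
! 4. cabinet jot(p: /rit/vu, c: pleste) == overwrote
! 5. cabinet openup(p: /rit/vu) == pleste
! 6. cabinet openup(p: /rit/vu) == pleste
! 7. kalendar gapto(d: 1849-08-30) == 400
! 8. cabinet jot(p: /bizi, c: roslal) == created
! 9. kalendar gapto(d: 1847-03-29) == -485
! 10. cabinet newfold(p: /rit/kogre) == ok
! 11. cabinet openup(p: /bizi) == roslal
! 12. kalendar drift(n: 105) == 1848-11-08
! 13. cabinet jot(p: /rit/kogre/justo, c: dobru) == created
! 14. kalendar monthhop(n: -7) == 1848-04-08

Answer: 1848-04-08


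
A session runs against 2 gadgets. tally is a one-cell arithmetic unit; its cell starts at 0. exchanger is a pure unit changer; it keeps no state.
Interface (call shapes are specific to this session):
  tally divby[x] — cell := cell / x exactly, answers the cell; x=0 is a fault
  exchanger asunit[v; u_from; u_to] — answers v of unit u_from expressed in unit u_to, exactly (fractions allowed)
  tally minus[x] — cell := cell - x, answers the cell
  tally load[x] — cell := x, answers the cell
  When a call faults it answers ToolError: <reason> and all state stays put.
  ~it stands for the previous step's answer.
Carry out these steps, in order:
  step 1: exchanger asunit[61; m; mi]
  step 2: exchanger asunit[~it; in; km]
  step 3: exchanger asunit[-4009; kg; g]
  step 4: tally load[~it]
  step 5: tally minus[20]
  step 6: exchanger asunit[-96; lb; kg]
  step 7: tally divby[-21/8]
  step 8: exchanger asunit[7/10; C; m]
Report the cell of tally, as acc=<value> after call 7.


Answer: acc=10690720/7

Derivation:
·→ exchanger asunit(v→61, u_from→m, u_to→mi)
·← 7625/201168
·→ exchanger asunit(v→~it, u_from→in, u_to→km)
·← 61/63360000
·→ exchanger asunit(v→-4009, u_from→kg, u_to→g)
·← -4009000
·→ tally load(x→~it)
·← -4009000
·→ tally minus(x→20)
·← -4009020
·→ exchanger asunit(v→-96, u_from→lb, u_to→kg)
·← -136077711/3125000
·→ tally divby(x→-21/8)
·← 10690720/7
·→ exchanger asunit(v→7/10, u_from→C, u_to→m)
·← ToolError: incompatible units


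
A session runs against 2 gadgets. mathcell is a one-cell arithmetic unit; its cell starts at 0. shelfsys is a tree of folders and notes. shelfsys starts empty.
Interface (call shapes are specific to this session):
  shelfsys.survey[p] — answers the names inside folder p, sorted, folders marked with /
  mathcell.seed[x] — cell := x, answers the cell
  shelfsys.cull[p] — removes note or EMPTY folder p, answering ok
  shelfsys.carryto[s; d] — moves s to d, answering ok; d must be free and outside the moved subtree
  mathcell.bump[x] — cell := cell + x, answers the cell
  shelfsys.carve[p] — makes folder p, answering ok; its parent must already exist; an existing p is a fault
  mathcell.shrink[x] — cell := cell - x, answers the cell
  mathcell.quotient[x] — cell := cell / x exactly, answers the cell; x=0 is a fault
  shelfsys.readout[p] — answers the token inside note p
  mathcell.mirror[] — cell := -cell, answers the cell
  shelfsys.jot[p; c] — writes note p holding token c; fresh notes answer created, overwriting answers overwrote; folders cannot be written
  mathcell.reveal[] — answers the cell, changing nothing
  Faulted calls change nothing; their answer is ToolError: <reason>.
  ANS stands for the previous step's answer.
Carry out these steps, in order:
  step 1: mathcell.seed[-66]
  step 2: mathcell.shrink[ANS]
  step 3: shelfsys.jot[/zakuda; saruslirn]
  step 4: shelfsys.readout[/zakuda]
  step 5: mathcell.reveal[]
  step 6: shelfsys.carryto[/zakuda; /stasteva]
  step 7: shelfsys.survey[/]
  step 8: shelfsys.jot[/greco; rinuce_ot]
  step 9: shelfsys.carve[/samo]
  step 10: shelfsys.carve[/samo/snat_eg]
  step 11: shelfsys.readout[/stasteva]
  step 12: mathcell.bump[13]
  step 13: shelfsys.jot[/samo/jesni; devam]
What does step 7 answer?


Answer: [stasteva]

Derivation:
-> seed(x='-66')
<- -66
-> shrink(x='ANS')
<- 0
-> jot(p='/zakuda', c='saruslirn')
<- created
-> readout(p='/zakuda')
<- saruslirn
-> reveal()
<- 0
-> carryto(s='/zakuda', d='/stasteva')
<- ok
-> survey(p='/')
<- [stasteva]
-> jot(p='/greco', c='rinuce_ot')
<- created
-> carve(p='/samo')
<- ok
-> carve(p='/samo/snat_eg')
<- ok
-> readout(p='/stasteva')
<- saruslirn
-> bump(x='13')
<- 13
-> jot(p='/samo/jesni', c='devam')
<- created


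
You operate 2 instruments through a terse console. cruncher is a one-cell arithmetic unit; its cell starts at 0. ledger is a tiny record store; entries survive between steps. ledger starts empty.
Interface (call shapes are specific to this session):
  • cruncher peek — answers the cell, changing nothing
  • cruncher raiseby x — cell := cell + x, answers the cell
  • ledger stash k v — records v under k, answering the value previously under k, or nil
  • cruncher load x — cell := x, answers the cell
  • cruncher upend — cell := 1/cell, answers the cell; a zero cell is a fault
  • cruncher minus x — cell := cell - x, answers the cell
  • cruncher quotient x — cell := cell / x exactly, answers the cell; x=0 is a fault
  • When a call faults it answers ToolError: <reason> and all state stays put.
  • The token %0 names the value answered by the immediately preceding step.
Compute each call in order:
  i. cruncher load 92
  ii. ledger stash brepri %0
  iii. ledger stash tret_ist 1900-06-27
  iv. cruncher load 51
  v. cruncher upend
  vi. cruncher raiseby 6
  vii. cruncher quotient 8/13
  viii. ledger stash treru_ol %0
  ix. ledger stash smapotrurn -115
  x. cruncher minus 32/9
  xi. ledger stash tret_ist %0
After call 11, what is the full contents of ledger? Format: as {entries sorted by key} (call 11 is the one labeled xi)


-- cruncher load(x='92') == 92
-- ledger stash(k='brepri', v='%0') == nil
-- ledger stash(k='tret_ist', v='1900-06-27') == nil
-- cruncher load(x='51') == 51
-- cruncher upend() == 1/51
-- cruncher raiseby(x='6') == 307/51
-- cruncher quotient(x='8/13') == 3991/408
-- ledger stash(k='treru_ol', v='%0') == nil
-- ledger stash(k='smapotrurn', v='-115') == nil
-- cruncher minus(x='32/9') == 7621/1224
-- ledger stash(k='tret_ist', v='%0') == 1900-06-27

Answer: {brepri=92, smapotrurn=-115, treru_ol=3991/408, tret_ist=7621/1224}


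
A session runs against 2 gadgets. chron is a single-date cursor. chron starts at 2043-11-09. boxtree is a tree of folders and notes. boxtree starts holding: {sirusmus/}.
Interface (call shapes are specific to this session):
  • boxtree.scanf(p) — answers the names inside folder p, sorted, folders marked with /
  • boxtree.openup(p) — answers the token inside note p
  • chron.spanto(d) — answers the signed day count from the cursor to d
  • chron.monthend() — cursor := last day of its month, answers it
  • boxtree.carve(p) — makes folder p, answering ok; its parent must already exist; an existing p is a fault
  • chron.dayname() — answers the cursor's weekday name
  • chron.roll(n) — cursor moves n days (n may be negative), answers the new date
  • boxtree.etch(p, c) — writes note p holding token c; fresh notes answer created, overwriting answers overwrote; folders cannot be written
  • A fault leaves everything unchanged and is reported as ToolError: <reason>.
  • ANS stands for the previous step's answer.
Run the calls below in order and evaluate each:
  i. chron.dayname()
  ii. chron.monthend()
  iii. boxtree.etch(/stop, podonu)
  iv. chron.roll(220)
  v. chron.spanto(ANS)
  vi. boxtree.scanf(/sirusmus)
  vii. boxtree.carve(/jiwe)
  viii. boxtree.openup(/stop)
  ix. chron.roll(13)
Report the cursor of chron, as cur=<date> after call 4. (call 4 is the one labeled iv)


Answer: cur=2044-07-07

Derivation:
I call dayname(), which returns Monday.
Then monthend, and get 2043-11-30.
I use etch using /stop, podonu, yielding created.
Now I run roll using 220, and see 2044-07-07.
Now I run spanto using ANS, which returns 0.
I try scanf using /sirusmus, → [].
I use carve using /jiwe, and get ok.
I invoke openup using /stop, and observe podonu.
I run roll using 13, and observe 2044-07-20.


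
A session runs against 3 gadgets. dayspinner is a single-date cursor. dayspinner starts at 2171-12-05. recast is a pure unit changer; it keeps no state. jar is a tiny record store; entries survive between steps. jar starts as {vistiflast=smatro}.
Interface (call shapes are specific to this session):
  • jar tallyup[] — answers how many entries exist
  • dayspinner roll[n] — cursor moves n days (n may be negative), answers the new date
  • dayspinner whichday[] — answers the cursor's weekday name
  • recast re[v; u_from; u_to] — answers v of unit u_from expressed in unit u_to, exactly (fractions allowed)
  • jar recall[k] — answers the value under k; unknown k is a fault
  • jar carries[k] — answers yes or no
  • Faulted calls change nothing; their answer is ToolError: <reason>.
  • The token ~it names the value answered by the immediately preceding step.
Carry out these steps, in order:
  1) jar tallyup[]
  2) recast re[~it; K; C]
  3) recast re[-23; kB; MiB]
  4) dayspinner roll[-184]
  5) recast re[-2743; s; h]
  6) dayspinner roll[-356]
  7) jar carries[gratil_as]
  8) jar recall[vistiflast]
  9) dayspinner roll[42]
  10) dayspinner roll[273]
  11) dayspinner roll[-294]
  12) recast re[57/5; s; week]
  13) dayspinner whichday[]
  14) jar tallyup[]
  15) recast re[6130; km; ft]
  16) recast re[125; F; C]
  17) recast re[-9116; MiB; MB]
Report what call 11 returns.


>>> jar tallyup
[out] 1
>>> recast re v: ~it u_from: K u_to: C
[out] -5443/20
>>> recast re v: -23 u_from: kB u_to: MiB
[out] -2875/131072
>>> dayspinner roll n: -184
[out] 2171-06-04
>>> recast re v: -2743 u_from: s u_to: h
[out] -2743/3600
>>> dayspinner roll n: -356
[out] 2170-06-13
>>> jar carries k: gratil_as
[out] no
>>> jar recall k: vistiflast
[out] smatro
>>> dayspinner roll n: 42
[out] 2170-07-25
>>> dayspinner roll n: 273
[out] 2171-04-24
>>> dayspinner roll n: -294
[out] 2170-07-04
>>> recast re v: 57/5 u_from: s u_to: week
[out] 19/1008000
>>> dayspinner whichday
[out] Wednesday
>>> jar tallyup
[out] 1
>>> recast re v: 6130 u_from: km u_to: ft
[out] 7662500000/381
>>> recast re v: 125 u_from: F u_to: C
[out] 155/3
>>> recast re v: -9116 u_from: MiB u_to: MB
[out] -149356544/15625

Answer: 2170-07-04


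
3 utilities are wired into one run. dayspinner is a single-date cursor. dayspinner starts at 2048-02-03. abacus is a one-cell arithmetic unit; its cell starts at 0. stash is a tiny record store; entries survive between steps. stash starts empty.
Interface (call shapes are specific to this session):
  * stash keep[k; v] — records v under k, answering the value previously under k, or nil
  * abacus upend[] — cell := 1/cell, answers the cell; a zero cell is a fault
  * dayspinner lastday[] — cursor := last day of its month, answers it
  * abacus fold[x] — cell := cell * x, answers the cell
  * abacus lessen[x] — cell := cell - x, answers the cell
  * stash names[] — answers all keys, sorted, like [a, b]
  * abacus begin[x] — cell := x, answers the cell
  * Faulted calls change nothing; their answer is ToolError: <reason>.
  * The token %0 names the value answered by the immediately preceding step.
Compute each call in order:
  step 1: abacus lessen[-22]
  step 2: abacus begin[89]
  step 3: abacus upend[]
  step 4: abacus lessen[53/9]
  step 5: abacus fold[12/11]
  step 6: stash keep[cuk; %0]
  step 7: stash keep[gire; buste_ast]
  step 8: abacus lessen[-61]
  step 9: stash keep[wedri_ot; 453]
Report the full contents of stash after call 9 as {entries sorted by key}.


>>> abacus lessen x→-22
[out] 22
>>> abacus begin x→89
[out] 89
>>> abacus upend
[out] 1/89
>>> abacus lessen x→53/9
[out] -4708/801
>>> abacus fold x→12/11
[out] -1712/267
>>> stash keep k→cuk v→%0
[out] nil
>>> stash keep k→gire v→buste_ast
[out] nil
>>> abacus lessen x→-61
[out] 14575/267
>>> stash keep k→wedri_ot v→453
[out] nil

Answer: {cuk=-1712/267, gire=buste_ast, wedri_ot=453}


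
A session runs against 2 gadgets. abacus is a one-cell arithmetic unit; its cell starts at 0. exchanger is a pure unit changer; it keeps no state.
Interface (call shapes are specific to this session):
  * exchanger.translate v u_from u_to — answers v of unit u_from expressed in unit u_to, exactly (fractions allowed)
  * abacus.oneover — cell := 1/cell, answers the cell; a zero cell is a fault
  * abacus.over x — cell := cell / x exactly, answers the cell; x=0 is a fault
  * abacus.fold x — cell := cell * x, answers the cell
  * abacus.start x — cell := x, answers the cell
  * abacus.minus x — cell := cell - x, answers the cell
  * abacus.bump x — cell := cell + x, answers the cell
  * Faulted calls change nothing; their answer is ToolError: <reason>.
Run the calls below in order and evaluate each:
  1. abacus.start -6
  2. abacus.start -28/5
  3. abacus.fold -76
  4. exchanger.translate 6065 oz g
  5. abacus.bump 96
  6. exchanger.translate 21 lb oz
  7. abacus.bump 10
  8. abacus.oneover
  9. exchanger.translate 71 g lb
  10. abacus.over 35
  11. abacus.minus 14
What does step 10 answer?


Answer: 1/18606

Derivation:
→ abacus.start(x→-6)
← -6
→ abacus.start(x→-28/5)
← -28/5
→ abacus.fold(x→-76)
← 2128/5
→ exchanger.translate(v→6065, u_from→oz, u_to→g)
← 55020754481/320000
→ abacus.bump(x→96)
← 2608/5
→ exchanger.translate(v→21, u_from→lb, u_to→oz)
← 336
→ abacus.bump(x→10)
← 2658/5
→ abacus.oneover()
← 5/2658
→ exchanger.translate(v→71, u_from→g, u_to→lb)
← 7100000/45359237
→ abacus.over(x→35)
← 1/18606
→ abacus.minus(x→14)
← -260483/18606


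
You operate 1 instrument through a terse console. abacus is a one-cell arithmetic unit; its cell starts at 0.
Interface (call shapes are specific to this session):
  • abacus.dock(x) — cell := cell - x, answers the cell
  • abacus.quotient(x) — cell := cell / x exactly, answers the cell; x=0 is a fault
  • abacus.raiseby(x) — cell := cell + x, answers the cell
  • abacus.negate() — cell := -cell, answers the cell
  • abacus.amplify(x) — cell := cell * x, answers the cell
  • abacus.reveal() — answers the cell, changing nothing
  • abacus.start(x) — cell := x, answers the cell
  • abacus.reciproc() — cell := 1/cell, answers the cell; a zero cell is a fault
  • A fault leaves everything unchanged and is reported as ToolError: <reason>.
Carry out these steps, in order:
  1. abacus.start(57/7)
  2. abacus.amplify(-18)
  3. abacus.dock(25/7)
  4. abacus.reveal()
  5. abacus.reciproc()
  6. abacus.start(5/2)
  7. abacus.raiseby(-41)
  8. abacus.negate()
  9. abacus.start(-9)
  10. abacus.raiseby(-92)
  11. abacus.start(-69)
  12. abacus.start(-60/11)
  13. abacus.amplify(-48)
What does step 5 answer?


Answer: -7/1051

Derivation:
==> abacus.start(x→57/7)
<== 57/7
==> abacus.amplify(x→-18)
<== -1026/7
==> abacus.dock(x→25/7)
<== -1051/7
==> abacus.reveal()
<== -1051/7
==> abacus.reciproc()
<== -7/1051
==> abacus.start(x→5/2)
<== 5/2
==> abacus.raiseby(x→-41)
<== -77/2
==> abacus.negate()
<== 77/2
==> abacus.start(x→-9)
<== -9
==> abacus.raiseby(x→-92)
<== -101
==> abacus.start(x→-69)
<== -69
==> abacus.start(x→-60/11)
<== -60/11
==> abacus.amplify(x→-48)
<== 2880/11


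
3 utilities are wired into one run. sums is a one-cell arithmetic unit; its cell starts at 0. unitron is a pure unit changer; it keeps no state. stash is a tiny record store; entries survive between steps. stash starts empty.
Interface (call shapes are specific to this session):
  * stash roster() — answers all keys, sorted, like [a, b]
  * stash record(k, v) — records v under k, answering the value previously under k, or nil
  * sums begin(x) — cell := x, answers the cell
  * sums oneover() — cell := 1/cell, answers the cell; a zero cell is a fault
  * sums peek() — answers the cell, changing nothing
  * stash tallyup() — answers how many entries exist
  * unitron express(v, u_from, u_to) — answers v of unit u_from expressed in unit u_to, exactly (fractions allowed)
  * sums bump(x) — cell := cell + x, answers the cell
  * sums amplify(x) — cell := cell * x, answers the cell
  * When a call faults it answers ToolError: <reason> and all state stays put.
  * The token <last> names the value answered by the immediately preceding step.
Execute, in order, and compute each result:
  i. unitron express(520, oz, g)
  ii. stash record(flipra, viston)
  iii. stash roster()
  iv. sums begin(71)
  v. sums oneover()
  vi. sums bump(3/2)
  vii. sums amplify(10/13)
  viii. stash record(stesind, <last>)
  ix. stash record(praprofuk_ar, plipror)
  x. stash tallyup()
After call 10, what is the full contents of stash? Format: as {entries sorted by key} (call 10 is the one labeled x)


Answer: {flipra=viston, praprofuk_ar=plipror, stesind=1075/923}

Derivation:
CALL unitron express[v→520; u_from→oz; u_to→g]
RET  589670081/40000
CALL stash record[k→flipra; v→viston]
RET  nil
CALL stash roster[]
RET  [flipra]
CALL sums begin[x→71]
RET  71
CALL sums oneover[]
RET  1/71
CALL sums bump[x→3/2]
RET  215/142
CALL sums amplify[x→10/13]
RET  1075/923
CALL stash record[k→stesind; v→<last>]
RET  nil
CALL stash record[k→praprofuk_ar; v→plipror]
RET  nil
CALL stash tallyup[]
RET  3


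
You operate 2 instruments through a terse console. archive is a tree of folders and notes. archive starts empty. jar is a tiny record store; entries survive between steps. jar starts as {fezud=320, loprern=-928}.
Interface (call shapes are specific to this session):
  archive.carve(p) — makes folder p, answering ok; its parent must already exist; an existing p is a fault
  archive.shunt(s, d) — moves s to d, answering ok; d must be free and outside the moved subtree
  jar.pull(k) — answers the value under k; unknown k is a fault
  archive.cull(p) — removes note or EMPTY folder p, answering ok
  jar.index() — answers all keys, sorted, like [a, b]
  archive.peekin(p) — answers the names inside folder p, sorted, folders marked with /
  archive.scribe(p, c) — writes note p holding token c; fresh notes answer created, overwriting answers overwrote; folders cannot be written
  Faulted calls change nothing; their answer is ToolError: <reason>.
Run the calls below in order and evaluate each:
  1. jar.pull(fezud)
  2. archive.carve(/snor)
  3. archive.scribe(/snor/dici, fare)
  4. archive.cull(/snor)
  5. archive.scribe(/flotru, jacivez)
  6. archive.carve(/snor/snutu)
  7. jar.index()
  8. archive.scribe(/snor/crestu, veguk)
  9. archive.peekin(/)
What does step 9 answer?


Act: jar.pull[k='fezud']
Obs: 320
Act: archive.carve[p='/snor']
Obs: ok
Act: archive.scribe[p='/snor/dici'; c='fare']
Obs: created
Act: archive.cull[p='/snor']
Obs: ToolError: not empty
Act: archive.scribe[p='/flotru'; c='jacivez']
Obs: created
Act: archive.carve[p='/snor/snutu']
Obs: ok
Act: jar.index[]
Obs: [fezud, loprern]
Act: archive.scribe[p='/snor/crestu'; c='veguk']
Obs: created
Act: archive.peekin[p='/']
Obs: [flotru, snor/]

Answer: [flotru, snor/]


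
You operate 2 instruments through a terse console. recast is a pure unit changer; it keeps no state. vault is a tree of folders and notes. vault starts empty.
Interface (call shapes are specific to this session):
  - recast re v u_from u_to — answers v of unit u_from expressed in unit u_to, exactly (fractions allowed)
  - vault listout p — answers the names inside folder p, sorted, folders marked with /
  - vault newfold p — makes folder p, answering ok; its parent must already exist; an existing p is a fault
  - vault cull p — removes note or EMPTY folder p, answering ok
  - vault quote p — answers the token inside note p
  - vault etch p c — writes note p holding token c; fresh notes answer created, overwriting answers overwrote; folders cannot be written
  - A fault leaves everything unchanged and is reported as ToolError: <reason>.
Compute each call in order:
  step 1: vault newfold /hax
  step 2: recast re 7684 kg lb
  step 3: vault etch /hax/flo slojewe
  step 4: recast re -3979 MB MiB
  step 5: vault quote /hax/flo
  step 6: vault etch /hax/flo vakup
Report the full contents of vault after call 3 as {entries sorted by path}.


Answer: {hax/, hax/flo=slojewe}

Derivation:
I invoke vault newfold(p→/hax), → ok.
Using recast re(v→7684, u_from→kg, u_to→lb), and observe 768400000000/45359237.
Using vault etch(p→/hax/flo, c→slojewe), and observe created.
Invoking recast re(v→-3979, u_from→MB, u_to→MiB), and get -62171875/16384.
Calling vault quote(p→/hax/flo), and observe slojewe.
I use vault etch(p→/hax/flo, c→vakup), → overwrote.


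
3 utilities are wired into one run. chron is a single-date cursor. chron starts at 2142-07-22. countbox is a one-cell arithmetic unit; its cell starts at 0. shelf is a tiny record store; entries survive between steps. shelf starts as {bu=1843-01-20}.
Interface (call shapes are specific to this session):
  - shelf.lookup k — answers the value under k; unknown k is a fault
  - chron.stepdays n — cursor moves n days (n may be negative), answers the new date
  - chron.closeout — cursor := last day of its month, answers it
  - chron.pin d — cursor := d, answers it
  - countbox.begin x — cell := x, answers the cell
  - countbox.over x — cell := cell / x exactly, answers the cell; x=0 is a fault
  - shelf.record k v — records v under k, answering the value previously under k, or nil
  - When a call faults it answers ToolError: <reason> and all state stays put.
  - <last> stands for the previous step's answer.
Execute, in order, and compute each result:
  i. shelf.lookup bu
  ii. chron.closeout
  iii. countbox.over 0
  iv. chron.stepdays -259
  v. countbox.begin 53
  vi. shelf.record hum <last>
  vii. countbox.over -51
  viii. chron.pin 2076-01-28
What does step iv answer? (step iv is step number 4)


Answer: 2141-11-14

Derivation:
I try lookup passing k: bu, and observe 1843-01-20.
Now I run closeout, yielding 2142-07-31.
I run over passing x: 0, → ToolError: division by zero.
I run stepdays passing n: -259, and get 2141-11-14.
I run begin passing x: 53, — result: 53.
Invoking record passing k: hum, v: <last>, giving nil.
I run over passing x: -51, — result: -53/51.
I invoke pin passing d: 2076-01-28, and see 2076-01-28.


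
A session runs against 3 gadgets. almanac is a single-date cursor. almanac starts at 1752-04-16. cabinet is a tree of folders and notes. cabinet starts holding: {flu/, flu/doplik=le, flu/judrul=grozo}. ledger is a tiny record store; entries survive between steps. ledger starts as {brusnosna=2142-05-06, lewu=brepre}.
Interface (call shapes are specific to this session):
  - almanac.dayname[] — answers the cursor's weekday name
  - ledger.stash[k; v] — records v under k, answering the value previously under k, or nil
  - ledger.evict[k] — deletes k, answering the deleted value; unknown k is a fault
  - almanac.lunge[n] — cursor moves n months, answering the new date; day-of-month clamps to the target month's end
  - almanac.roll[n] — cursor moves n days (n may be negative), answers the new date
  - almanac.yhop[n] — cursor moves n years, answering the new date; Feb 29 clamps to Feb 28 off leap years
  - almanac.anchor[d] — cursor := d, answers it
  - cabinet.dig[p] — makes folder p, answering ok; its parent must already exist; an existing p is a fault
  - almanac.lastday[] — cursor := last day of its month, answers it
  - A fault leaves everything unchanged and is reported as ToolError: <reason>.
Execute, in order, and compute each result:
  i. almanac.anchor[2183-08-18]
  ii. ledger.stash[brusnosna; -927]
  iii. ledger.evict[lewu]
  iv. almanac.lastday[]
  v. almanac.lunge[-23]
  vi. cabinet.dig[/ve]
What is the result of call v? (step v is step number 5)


I invoke anchor(d: 2183-08-18), and observe 2183-08-18.
I try stash(k: brusnosna, v: -927), giving 2142-05-06.
Invoking evict(k: lewu), and get brepre.
Invoking lastday(), which returns 2183-08-31.
I run lunge(n: -23), which returns 2181-09-30.
I call dig(p: /ve), → ok.

Answer: 2181-09-30


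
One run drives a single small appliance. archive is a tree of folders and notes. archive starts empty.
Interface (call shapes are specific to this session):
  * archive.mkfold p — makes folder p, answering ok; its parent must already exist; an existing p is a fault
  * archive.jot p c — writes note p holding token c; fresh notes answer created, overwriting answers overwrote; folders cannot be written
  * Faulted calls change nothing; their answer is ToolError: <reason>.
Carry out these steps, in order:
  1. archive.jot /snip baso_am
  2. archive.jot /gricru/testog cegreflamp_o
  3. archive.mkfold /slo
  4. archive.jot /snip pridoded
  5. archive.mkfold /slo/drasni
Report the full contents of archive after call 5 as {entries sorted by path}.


Answer: {slo/, slo/drasni/, snip=pridoded}

Derivation:
Using jot(/snip, baso_am), → created.
I call jot(/gricru/testog, cegreflamp_o), and get ToolError: no parent.
I invoke mkfold(/slo), yielding ok.
Using jot(/snip, pridoded), and get overwrote.
Next I call mkfold(/slo/drasni), and see ok.


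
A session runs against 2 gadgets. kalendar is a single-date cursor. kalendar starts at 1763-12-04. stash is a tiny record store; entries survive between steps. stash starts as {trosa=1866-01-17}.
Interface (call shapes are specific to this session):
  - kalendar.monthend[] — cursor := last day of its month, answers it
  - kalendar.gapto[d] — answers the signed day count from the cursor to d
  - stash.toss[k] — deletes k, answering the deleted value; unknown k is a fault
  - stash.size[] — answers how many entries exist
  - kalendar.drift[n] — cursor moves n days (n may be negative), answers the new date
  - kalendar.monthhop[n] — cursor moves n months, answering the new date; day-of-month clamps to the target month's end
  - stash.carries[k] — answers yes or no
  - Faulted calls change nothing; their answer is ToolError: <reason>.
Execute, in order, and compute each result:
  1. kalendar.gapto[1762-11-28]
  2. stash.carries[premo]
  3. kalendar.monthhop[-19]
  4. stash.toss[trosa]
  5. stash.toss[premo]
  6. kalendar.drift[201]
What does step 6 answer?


CALL kalendar.gapto[d=1762-11-28]
RET  -371
CALL stash.carries[k=premo]
RET  no
CALL kalendar.monthhop[n=-19]
RET  1762-05-04
CALL stash.toss[k=trosa]
RET  1866-01-17
CALL stash.toss[k=premo]
RET  ToolError: no such key premo
CALL kalendar.drift[n=201]
RET  1762-11-21

Answer: 1762-11-21


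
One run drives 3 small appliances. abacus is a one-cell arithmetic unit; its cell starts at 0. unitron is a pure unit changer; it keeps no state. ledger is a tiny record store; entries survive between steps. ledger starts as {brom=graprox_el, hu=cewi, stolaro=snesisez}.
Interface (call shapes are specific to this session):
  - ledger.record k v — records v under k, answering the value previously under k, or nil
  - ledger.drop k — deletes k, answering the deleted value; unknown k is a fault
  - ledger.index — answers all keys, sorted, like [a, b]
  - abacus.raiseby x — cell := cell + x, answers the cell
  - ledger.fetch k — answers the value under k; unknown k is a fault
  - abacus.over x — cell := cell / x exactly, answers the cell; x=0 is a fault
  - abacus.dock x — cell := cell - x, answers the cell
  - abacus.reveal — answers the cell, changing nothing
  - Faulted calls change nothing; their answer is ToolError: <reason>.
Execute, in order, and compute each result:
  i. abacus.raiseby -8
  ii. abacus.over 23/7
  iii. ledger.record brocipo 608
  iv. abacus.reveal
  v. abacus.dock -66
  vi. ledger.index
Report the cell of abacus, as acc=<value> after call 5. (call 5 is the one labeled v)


I run raiseby on x→-8, → -8.
I call over on x→23/7, which returns -56/23.
I call record on k→brocipo, v→608, which returns nil.
I try reveal, and see -56/23.
Next I call dock on x→-66, → 1462/23.
I use index(), and see [brocipo, brom, hu, stolaro].

Answer: acc=1462/23
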